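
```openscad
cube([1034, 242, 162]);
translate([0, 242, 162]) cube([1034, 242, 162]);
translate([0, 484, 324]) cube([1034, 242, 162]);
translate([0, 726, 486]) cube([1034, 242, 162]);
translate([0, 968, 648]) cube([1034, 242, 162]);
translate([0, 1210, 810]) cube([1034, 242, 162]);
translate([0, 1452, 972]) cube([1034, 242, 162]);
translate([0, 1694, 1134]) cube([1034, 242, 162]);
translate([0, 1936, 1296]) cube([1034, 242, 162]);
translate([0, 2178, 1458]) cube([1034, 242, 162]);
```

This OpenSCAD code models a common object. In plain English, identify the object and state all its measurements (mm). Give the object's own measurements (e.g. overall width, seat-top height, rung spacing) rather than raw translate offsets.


A straight staircase of 10 solid steps. Each step is 1034 mm wide (x), 242 mm deep (y, the going) and 162 mm tall (the rise). The first step rests on the floor; each subsequent step sits one going further in +y and one rise higher in +z, directly behind and above the previous step with no overlap.


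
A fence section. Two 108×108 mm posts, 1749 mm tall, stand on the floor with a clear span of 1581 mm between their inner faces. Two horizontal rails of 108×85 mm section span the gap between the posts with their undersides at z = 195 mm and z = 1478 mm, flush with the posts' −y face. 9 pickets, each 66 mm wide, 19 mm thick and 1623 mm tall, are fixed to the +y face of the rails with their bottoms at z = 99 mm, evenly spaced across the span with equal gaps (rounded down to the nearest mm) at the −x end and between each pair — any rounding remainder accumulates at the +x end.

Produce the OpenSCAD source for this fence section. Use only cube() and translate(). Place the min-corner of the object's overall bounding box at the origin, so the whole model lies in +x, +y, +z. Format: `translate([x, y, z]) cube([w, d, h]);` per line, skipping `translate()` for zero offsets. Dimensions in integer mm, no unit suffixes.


cube([108, 108, 1749]);
translate([1689, 0, 0]) cube([108, 108, 1749]);
translate([108, 0, 195]) cube([1581, 108, 85]);
translate([108, 0, 1478]) cube([1581, 108, 85]);
translate([206, 108, 99]) cube([66, 19, 1623]);
translate([370, 108, 99]) cube([66, 19, 1623]);
translate([534, 108, 99]) cube([66, 19, 1623]);
translate([698, 108, 99]) cube([66, 19, 1623]);
translate([862, 108, 99]) cube([66, 19, 1623]);
translate([1026, 108, 99]) cube([66, 19, 1623]);
translate([1190, 108, 99]) cube([66, 19, 1623]);
translate([1354, 108, 99]) cube([66, 19, 1623]);
translate([1518, 108, 99]) cube([66, 19, 1623]);


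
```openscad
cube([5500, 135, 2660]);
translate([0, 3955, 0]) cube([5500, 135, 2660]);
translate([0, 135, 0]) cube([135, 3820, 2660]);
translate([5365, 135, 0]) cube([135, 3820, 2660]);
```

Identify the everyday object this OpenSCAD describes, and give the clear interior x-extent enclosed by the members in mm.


A house (or room) frame. The interior width is 5230 mm.

Four 2660 mm walls enclosing a rectangle with no floor or roof — a room or house frame. Outside width is 5500 mm and wall thickness is 135 mm, so the interior width is 5500 − 2 × 135 = 5230 mm.


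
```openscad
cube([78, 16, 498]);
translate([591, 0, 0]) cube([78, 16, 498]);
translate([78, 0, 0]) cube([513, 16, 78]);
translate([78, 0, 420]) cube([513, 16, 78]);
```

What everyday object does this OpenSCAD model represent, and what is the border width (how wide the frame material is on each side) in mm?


A picture frame. The border width is 78 mm.

Four thin pieces enclosing a rectangular opening — a picture frame. The two full-height stiles are 498 mm tall; the top rail sits at z = 420 and is 78 mm tall, so the border above the opening is 498 − 420 = 78 mm, matching the stile x-width.


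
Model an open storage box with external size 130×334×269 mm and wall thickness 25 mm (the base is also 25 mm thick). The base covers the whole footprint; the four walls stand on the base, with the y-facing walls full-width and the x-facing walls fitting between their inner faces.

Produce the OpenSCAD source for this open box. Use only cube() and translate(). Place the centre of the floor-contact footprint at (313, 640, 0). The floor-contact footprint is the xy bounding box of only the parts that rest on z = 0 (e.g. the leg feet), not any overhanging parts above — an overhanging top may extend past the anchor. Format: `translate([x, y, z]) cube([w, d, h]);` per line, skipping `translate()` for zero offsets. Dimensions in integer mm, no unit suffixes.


translate([248, 473, 0]) cube([130, 334, 25]);
translate([248, 473, 25]) cube([130, 25, 244]);
translate([248, 782, 25]) cube([130, 25, 244]);
translate([248, 498, 25]) cube([25, 284, 244]);
translate([353, 498, 25]) cube([25, 284, 244]);


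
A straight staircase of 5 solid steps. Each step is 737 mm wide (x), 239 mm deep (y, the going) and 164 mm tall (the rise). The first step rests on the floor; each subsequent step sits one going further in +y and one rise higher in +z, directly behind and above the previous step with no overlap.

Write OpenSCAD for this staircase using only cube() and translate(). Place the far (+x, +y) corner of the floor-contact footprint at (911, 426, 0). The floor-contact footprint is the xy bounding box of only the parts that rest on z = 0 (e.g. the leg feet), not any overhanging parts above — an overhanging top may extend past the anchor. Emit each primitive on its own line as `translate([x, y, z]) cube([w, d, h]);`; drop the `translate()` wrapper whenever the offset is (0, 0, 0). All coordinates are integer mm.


translate([174, 187, 0]) cube([737, 239, 164]);
translate([174, 426, 164]) cube([737, 239, 164]);
translate([174, 665, 328]) cube([737, 239, 164]);
translate([174, 904, 492]) cube([737, 239, 164]);
translate([174, 1143, 656]) cube([737, 239, 164]);


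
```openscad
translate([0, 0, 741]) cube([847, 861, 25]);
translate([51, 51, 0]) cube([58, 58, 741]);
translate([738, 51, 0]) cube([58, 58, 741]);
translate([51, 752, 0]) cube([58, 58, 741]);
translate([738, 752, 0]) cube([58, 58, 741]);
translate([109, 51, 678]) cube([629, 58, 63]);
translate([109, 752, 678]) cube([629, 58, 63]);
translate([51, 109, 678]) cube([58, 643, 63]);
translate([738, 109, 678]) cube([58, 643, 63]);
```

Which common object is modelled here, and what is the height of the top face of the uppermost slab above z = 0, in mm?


A table. The table height is 766 mm.

A 847×861×25 slab sits at z = 741 on four 58 mm square posts — a table. The top surface is at 741 + 25 = 766 mm.


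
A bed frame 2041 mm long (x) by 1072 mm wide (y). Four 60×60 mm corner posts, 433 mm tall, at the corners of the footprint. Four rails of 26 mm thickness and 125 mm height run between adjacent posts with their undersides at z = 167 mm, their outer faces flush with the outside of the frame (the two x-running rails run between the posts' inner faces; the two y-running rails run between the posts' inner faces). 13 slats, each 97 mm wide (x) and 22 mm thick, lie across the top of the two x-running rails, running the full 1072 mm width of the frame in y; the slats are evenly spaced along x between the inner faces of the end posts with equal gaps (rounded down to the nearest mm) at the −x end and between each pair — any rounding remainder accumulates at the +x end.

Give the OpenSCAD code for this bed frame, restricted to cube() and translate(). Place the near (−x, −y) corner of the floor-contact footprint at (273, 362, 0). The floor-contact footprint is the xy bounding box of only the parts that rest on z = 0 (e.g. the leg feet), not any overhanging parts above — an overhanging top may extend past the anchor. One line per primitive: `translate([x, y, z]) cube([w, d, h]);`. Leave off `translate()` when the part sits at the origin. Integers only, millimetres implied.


// slat z = rail_z + rail_h = 167 + 125 = 292
// slat gap = ⌊(1921 − 13·97) / 14⌋ = 47
translate([273, 362, 0]) cube([60, 60, 433]);
translate([273, 1374, 0]) cube([60, 60, 433]);
translate([2254, 362, 0]) cube([60, 60, 433]);
translate([2254, 1374, 0]) cube([60, 60, 433]);
translate([333, 362, 167]) cube([1921, 26, 125]);
translate([333, 1408, 167]) cube([1921, 26, 125]);
translate([273, 422, 167]) cube([26, 952, 125]);
translate([2288, 422, 167]) cube([26, 952, 125]);
translate([380, 362, 292]) cube([97, 1072, 22]);
translate([524, 362, 292]) cube([97, 1072, 22]);
translate([668, 362, 292]) cube([97, 1072, 22]);
translate([812, 362, 292]) cube([97, 1072, 22]);
translate([956, 362, 292]) cube([97, 1072, 22]);
translate([1100, 362, 292]) cube([97, 1072, 22]);
translate([1244, 362, 292]) cube([97, 1072, 22]);
translate([1388, 362, 292]) cube([97, 1072, 22]);
translate([1532, 362, 292]) cube([97, 1072, 22]);
translate([1676, 362, 292]) cube([97, 1072, 22]);
translate([1820, 362, 292]) cube([97, 1072, 22]);
translate([1964, 362, 292]) cube([97, 1072, 22]);
translate([2108, 362, 292]) cube([97, 1072, 22]);


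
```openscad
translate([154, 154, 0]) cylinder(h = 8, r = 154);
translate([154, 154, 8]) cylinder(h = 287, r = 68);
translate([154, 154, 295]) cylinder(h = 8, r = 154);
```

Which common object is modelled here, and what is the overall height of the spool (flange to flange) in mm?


A spool. The overall height is 303 mm.

Three coaxial cylinders, large–small–large — a spool. Two 8 mm flanges and a 287 mm core give 8 + 287 + 8 = 303 mm.


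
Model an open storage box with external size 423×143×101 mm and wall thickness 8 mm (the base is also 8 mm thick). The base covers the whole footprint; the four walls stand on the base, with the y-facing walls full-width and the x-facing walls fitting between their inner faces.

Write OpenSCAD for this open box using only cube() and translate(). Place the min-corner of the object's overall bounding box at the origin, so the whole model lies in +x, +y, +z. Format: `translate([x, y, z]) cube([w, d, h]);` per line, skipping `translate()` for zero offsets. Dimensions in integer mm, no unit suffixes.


cube([423, 143, 8]);
translate([0, 0, 8]) cube([423, 8, 93]);
translate([0, 135, 8]) cube([423, 8, 93]);
translate([0, 8, 8]) cube([8, 127, 93]);
translate([415, 8, 8]) cube([8, 127, 93]);


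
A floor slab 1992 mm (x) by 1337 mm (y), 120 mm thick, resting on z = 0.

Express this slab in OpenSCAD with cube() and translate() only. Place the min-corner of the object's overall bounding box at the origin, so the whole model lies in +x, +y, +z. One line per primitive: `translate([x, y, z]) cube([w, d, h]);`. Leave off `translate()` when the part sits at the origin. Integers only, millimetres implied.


cube([1992, 1337, 120]);


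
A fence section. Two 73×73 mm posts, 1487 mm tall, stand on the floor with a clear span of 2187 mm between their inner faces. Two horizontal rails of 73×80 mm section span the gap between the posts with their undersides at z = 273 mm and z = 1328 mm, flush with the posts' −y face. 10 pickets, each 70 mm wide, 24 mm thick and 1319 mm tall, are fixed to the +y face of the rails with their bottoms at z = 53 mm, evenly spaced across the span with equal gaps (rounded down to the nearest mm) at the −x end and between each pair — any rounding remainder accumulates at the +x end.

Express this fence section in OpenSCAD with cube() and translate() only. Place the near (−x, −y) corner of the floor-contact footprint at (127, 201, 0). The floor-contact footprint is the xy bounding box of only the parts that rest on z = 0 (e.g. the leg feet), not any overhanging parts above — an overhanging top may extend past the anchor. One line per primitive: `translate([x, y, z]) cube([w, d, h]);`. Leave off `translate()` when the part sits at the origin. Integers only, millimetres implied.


translate([127, 201, 0]) cube([73, 73, 1487]);
translate([2387, 201, 0]) cube([73, 73, 1487]);
translate([200, 201, 273]) cube([2187, 73, 80]);
translate([200, 201, 1328]) cube([2187, 73, 80]);
translate([335, 274, 53]) cube([70, 24, 1319]);
translate([540, 274, 53]) cube([70, 24, 1319]);
translate([745, 274, 53]) cube([70, 24, 1319]);
translate([950, 274, 53]) cube([70, 24, 1319]);
translate([1155, 274, 53]) cube([70, 24, 1319]);
translate([1360, 274, 53]) cube([70, 24, 1319]);
translate([1565, 274, 53]) cube([70, 24, 1319]);
translate([1770, 274, 53]) cube([70, 24, 1319]);
translate([1975, 274, 53]) cube([70, 24, 1319]);
translate([2180, 274, 53]) cube([70, 24, 1319]);


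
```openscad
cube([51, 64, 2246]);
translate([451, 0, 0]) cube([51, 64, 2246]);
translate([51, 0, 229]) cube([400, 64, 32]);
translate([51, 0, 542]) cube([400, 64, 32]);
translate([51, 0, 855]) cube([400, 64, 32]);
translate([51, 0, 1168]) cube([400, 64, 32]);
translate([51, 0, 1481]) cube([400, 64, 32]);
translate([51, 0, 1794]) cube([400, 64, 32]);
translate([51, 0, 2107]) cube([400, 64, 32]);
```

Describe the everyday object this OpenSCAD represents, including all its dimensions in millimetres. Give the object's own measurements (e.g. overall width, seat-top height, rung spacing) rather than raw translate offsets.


A straight ladder. Two 51×64 mm vertical rails, 2246 mm tall, stand 502 mm apart (outside-to-outside) with their front faces coplanar on the −y side. 7 rungs, each 64 mm deep and 32 mm tall, span between the inner faces of the rails, front faces flush with the rails. The lowest rung's underside is at z = 229 mm and rungs are spaced 313 mm apart (underside to underside).


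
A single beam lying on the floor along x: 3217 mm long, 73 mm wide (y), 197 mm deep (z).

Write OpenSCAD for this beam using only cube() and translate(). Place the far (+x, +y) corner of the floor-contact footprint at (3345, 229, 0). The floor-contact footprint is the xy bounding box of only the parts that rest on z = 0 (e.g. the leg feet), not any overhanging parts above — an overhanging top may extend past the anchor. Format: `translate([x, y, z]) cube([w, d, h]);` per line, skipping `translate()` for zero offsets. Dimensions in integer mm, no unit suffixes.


translate([128, 156, 0]) cube([3217, 73, 197]);


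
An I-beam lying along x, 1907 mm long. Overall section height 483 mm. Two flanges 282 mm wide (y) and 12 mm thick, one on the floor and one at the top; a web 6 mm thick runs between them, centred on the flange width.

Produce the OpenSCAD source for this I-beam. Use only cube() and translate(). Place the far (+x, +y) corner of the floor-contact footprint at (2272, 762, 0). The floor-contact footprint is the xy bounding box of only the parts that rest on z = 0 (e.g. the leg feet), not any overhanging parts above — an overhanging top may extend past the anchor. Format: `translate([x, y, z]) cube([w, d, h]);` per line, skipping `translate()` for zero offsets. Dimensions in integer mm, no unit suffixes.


translate([365, 480, 0]) cube([1907, 282, 12]);
translate([365, 618, 12]) cube([1907, 6, 459]);
translate([365, 480, 471]) cube([1907, 282, 12]);


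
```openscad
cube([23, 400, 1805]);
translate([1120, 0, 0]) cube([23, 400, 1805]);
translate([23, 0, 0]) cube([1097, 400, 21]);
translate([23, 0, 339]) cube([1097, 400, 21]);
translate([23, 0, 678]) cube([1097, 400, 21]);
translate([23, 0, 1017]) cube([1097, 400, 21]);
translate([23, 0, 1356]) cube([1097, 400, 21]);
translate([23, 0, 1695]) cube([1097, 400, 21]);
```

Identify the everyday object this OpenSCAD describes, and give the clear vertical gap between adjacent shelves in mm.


A bookshelf. The clear shelf gap is 318 mm.

Two tall side panels with 6 horizontal boards between them — a bookshelf. The first two shelf undersides are at z = 0 and z = 339; with shelf thickness 21, the clear gap is 339 − 0 − 21 = 318 mm.


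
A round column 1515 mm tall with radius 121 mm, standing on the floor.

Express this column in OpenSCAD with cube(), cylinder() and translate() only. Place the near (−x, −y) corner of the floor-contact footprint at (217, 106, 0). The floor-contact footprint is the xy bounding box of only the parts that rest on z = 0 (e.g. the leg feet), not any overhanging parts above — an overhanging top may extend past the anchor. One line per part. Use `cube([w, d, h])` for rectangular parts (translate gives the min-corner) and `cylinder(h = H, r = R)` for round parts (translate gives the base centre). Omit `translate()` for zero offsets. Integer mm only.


translate([338, 227, 0]) cylinder(h = 1515, r = 121);


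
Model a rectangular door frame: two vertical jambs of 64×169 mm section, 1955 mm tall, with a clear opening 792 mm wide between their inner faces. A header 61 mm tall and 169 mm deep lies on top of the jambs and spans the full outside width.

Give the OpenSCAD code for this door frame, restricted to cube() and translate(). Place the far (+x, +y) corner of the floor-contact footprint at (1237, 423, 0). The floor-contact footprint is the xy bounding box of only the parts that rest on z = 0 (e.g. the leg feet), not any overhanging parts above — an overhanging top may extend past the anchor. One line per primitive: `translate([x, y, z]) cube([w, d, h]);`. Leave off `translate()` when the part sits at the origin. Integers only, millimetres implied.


translate([317, 254, 0]) cube([64, 169, 1955]);
translate([1173, 254, 0]) cube([64, 169, 1955]);
translate([317, 254, 1955]) cube([920, 169, 61]);


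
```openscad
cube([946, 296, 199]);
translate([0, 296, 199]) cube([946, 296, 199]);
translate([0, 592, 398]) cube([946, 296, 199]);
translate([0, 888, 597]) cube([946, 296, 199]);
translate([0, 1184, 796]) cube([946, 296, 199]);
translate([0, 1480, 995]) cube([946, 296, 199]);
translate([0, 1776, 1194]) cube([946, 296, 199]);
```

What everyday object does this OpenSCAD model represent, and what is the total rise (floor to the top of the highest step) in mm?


A staircase. The total rise is 1393 mm.

7 identical blocks, each offset up and back from the previous — a staircase. Each step is 199 mm tall and there are 7 of them, so the total rise is 7 × 199 = 1393 mm.


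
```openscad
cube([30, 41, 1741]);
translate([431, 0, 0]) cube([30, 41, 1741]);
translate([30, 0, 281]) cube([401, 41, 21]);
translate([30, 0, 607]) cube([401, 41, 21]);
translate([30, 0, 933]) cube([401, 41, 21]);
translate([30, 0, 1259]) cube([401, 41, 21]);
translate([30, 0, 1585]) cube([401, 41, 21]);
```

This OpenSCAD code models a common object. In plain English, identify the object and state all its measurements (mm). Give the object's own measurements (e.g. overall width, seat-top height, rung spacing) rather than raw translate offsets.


A straight ladder. Two 30×41 mm vertical rails, 1741 mm tall, stand 461 mm apart (outside-to-outside) with their front faces coplanar on the −y side. 5 rungs, each 41 mm deep and 21 mm tall, span between the inner faces of the rails, front faces flush with the rails. The lowest rung's underside is at z = 281 mm and rungs are spaced 326 mm apart (underside to underside).


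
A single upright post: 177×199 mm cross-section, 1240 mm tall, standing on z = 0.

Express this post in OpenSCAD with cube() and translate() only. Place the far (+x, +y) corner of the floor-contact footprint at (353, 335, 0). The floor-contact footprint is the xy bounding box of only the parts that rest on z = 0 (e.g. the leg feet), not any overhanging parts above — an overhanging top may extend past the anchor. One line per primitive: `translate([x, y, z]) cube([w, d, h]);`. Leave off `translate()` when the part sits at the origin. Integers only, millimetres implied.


translate([176, 136, 0]) cube([177, 199, 1240]);


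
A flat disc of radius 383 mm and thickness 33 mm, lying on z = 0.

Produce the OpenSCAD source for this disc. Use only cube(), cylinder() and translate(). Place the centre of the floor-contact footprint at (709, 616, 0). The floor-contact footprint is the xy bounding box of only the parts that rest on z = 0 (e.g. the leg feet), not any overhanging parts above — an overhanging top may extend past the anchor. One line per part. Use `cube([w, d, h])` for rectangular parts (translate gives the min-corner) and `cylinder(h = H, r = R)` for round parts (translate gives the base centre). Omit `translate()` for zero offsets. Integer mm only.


translate([709, 616, 0]) cylinder(h = 33, r = 383);


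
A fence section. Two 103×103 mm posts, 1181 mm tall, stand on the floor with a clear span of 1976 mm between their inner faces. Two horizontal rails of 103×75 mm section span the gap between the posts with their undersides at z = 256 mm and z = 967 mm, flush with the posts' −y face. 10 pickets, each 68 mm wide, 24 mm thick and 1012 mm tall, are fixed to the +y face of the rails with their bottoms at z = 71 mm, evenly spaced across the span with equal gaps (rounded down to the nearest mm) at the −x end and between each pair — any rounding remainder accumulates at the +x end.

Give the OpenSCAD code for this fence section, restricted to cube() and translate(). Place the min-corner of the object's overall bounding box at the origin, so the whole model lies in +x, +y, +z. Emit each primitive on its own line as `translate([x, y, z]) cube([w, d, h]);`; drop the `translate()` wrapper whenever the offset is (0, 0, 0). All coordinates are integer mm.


cube([103, 103, 1181]);
translate([2079, 0, 0]) cube([103, 103, 1181]);
translate([103, 0, 256]) cube([1976, 103, 75]);
translate([103, 0, 967]) cube([1976, 103, 75]);
translate([220, 103, 71]) cube([68, 24, 1012]);
translate([405, 103, 71]) cube([68, 24, 1012]);
translate([590, 103, 71]) cube([68, 24, 1012]);
translate([775, 103, 71]) cube([68, 24, 1012]);
translate([960, 103, 71]) cube([68, 24, 1012]);
translate([1145, 103, 71]) cube([68, 24, 1012]);
translate([1330, 103, 71]) cube([68, 24, 1012]);
translate([1515, 103, 71]) cube([68, 24, 1012]);
translate([1700, 103, 71]) cube([68, 24, 1012]);
translate([1885, 103, 71]) cube([68, 24, 1012]);


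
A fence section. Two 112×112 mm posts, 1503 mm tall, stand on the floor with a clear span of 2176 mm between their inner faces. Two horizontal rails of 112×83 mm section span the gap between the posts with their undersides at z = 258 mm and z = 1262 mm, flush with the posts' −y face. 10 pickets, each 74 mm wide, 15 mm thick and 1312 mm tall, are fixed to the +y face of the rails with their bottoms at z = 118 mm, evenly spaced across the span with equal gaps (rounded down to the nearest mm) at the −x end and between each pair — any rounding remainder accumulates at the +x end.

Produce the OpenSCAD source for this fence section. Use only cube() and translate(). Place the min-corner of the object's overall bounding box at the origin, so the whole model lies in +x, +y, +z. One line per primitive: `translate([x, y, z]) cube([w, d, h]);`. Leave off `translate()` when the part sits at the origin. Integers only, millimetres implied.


cube([112, 112, 1503]);
translate([2288, 0, 0]) cube([112, 112, 1503]);
translate([112, 0, 258]) cube([2176, 112, 83]);
translate([112, 0, 1262]) cube([2176, 112, 83]);
translate([242, 112, 118]) cube([74, 15, 1312]);
translate([446, 112, 118]) cube([74, 15, 1312]);
translate([650, 112, 118]) cube([74, 15, 1312]);
translate([854, 112, 118]) cube([74, 15, 1312]);
translate([1058, 112, 118]) cube([74, 15, 1312]);
translate([1262, 112, 118]) cube([74, 15, 1312]);
translate([1466, 112, 118]) cube([74, 15, 1312]);
translate([1670, 112, 118]) cube([74, 15, 1312]);
translate([1874, 112, 118]) cube([74, 15, 1312]);
translate([2078, 112, 118]) cube([74, 15, 1312]);


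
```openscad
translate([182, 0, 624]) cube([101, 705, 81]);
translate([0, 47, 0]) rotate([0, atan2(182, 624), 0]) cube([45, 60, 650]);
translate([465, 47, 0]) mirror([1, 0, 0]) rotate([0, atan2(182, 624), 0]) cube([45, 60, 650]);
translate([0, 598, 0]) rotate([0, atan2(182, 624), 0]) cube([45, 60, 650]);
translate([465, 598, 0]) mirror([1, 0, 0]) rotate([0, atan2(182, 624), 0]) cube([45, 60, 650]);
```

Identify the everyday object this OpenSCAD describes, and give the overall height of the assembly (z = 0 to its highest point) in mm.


A sawhorse. The overall height is 705 mm.

A beam across two mirrored pairs of raked legs — a sawhorse. The beam's underside is at z = 624 (matching the legs' vertical rise in atan2(182, 624)) and the beam is 81 mm tall, so its top is at 624 + 81 = 705 mm. The raked legs top out at the beam's underside, so that is the highest point.


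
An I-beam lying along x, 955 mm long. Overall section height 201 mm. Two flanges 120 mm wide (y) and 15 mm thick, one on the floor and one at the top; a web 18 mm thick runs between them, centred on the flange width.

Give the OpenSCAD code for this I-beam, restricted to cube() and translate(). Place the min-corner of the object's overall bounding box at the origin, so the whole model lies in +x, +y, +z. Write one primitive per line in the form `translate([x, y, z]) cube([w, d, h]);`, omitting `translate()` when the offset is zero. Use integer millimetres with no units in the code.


cube([955, 120, 15]);
translate([0, 51, 15]) cube([955, 18, 171]);
translate([0, 0, 186]) cube([955, 120, 15]);


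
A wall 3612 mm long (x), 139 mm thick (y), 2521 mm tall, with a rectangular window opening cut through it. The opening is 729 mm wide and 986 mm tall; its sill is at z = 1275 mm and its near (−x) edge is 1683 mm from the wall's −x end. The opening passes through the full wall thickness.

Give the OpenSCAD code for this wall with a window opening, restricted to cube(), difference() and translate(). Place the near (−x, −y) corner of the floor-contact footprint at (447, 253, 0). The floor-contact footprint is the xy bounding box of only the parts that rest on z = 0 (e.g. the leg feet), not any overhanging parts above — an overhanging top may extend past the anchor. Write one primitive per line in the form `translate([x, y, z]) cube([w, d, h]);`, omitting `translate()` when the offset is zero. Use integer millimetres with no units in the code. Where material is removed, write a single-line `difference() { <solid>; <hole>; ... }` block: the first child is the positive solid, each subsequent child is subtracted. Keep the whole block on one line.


difference() { translate([447, 253, 0]) cube([3612, 139, 2521]); translate([2130, 253, 1275]) cube([729, 139, 986]); }


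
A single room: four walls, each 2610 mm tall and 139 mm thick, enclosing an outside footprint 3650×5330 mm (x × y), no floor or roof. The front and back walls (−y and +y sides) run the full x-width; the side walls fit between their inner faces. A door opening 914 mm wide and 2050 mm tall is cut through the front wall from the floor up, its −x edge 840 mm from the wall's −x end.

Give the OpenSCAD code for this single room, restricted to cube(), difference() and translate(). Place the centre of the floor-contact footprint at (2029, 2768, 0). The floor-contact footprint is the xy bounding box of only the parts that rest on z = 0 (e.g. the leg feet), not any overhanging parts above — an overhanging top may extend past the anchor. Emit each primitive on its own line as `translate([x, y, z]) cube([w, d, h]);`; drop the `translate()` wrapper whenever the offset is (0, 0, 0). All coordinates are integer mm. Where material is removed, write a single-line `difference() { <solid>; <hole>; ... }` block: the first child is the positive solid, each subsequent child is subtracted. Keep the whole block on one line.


difference() { translate([204, 103, 0]) cube([3650, 139, 2610]); translate([1044, 103, 0]) cube([914, 139, 2050]); }
translate([204, 5294, 0]) cube([3650, 139, 2610]);
translate([204, 242, 0]) cube([139, 5052, 2610]);
translate([3715, 242, 0]) cube([139, 5052, 2610]);


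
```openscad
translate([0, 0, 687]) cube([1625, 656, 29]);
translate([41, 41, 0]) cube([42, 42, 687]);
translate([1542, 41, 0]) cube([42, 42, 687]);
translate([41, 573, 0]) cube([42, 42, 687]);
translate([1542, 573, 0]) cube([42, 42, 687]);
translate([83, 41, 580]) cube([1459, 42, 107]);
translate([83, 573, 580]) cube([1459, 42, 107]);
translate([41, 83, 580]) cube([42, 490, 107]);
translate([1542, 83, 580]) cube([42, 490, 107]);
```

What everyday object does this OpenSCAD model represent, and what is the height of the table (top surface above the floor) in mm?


A table. The table height is 716 mm.

A 1625×656×29 slab sits at z = 687 on four 42 mm square posts — a table. The top surface is at 687 + 29 = 716 mm.


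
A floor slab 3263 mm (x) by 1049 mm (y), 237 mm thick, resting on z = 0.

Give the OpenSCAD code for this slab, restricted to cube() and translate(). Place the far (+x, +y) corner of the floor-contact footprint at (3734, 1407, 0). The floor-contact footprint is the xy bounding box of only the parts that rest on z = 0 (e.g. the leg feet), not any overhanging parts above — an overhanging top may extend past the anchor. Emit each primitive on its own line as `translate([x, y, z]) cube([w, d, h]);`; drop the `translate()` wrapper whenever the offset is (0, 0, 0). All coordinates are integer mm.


translate([471, 358, 0]) cube([3263, 1049, 237]);


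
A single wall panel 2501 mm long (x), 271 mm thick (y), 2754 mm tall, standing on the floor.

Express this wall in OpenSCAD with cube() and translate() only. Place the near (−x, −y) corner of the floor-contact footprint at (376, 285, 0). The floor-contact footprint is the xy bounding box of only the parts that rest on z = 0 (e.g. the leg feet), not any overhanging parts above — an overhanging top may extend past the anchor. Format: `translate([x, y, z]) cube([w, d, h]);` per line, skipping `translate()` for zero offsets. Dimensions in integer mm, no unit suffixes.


translate([376, 285, 0]) cube([2501, 271, 2754]);


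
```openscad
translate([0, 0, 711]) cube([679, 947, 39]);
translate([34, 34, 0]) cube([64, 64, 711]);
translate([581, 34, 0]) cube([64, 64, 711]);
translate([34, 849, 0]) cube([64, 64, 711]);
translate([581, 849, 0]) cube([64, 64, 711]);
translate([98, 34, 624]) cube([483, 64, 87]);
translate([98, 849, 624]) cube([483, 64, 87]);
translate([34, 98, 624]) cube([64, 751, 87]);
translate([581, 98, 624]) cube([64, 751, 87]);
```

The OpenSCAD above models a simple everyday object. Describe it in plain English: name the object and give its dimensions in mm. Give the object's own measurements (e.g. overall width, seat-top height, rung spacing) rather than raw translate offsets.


A table: top 679 mm (x) × 947 mm (y), 39 mm thick, upper face at z = 750 mm, on four 64×64 mm square legs, each inset 34 mm from the nearest pair of top edges from z = 0 to the bottom of the top. Four apron rails, 64 mm thick and 87 mm tall, run between adjacent legs with their top edges flush with the underside of the top and their outer faces flush with the legs' outer faces.


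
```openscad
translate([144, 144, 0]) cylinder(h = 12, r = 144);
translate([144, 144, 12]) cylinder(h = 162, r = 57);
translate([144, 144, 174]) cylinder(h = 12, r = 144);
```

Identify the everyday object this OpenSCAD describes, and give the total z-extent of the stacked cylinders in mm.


A spool. The overall height is 186 mm.

Three coaxial cylinders, large–small–large — a spool. Two 12 mm flanges and a 162 mm core give 12 + 162 + 12 = 186 mm.


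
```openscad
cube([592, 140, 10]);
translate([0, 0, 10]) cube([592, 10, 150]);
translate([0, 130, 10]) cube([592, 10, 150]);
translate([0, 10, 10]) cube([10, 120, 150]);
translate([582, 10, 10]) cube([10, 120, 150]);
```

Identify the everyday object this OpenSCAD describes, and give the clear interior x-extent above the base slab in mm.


An open box. The internal width is 572 mm.

A 592×140 base slab with four walls standing on it — an open box. The base is 592 mm wide and the walls are 10 mm thick, so the internal width is 592 − 2 × 10 = 572 mm.


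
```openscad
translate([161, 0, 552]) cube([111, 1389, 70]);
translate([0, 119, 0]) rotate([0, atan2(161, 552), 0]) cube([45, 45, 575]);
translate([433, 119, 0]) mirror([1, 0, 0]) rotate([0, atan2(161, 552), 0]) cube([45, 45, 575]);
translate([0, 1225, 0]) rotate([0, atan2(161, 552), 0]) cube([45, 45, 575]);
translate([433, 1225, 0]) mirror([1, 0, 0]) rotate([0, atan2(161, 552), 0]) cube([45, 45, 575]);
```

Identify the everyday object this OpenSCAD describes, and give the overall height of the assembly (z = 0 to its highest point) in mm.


A sawhorse. The overall height is 622 mm.

A beam across two mirrored pairs of raked legs — a sawhorse. The beam's underside is at z = 552 (matching the legs' vertical rise in atan2(161, 552)) and the beam is 70 mm tall, so its top is at 552 + 70 = 622 mm. The raked legs top out at the beam's underside, so that is the highest point.


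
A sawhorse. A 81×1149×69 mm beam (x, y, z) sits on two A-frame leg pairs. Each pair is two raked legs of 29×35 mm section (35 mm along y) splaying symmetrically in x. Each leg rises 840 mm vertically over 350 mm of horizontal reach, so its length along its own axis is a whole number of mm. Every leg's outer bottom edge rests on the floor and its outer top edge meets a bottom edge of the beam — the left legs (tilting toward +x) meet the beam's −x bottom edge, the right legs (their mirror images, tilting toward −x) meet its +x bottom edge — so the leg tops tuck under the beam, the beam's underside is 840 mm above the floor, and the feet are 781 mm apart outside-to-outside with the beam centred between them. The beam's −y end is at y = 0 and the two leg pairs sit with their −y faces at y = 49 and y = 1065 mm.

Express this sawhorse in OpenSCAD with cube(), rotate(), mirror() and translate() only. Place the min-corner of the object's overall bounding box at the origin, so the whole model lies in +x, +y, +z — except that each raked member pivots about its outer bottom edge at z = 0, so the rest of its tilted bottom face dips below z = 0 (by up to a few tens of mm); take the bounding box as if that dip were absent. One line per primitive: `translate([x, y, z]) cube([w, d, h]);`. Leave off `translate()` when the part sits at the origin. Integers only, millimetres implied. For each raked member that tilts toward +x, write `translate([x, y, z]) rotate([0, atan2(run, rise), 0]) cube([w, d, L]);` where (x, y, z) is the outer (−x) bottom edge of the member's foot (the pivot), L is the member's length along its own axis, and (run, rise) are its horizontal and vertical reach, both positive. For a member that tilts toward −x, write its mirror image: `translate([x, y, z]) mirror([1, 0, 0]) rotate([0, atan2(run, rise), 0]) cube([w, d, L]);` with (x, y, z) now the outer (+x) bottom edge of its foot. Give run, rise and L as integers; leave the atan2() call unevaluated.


// leg length = √(350² + 840²) = 910
// right-leg outer foot x = 2·350 + 81 = 781
// beam min-corner = (350, 0, 840)
translate([350, 0, 840]) cube([81, 1149, 69]);
translate([0, 49, 0]) rotate([0, atan2(350, 840), 0]) cube([29, 35, 910]);
translate([781, 49, 0]) mirror([1, 0, 0]) rotate([0, atan2(350, 840), 0]) cube([29, 35, 910]);
translate([0, 1065, 0]) rotate([0, atan2(350, 840), 0]) cube([29, 35, 910]);
translate([781, 1065, 0]) mirror([1, 0, 0]) rotate([0, atan2(350, 840), 0]) cube([29, 35, 910]);


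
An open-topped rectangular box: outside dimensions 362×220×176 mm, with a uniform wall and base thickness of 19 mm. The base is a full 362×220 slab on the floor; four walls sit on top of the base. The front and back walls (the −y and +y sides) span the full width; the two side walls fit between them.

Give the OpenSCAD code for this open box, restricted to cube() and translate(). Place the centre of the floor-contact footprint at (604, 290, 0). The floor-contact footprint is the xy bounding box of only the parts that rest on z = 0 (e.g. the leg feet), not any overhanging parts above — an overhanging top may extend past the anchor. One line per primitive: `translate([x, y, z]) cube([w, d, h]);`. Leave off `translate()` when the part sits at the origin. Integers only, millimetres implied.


translate([423, 180, 0]) cube([362, 220, 19]);
translate([423, 180, 19]) cube([362, 19, 157]);
translate([423, 381, 19]) cube([362, 19, 157]);
translate([423, 199, 19]) cube([19, 182, 157]);
translate([766, 199, 19]) cube([19, 182, 157]);


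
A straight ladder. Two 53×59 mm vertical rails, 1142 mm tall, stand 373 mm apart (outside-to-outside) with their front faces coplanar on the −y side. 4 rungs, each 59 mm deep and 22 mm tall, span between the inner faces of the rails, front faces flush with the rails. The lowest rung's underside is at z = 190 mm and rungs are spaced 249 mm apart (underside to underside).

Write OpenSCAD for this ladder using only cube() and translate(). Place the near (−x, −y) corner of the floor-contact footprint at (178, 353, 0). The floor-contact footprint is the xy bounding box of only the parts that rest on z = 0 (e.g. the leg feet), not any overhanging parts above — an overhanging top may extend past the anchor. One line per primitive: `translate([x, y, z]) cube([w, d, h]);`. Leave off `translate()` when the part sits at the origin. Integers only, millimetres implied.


translate([178, 353, 0]) cube([53, 59, 1142]);
translate([498, 353, 0]) cube([53, 59, 1142]);
translate([231, 353, 190]) cube([267, 59, 22]);
translate([231, 353, 439]) cube([267, 59, 22]);
translate([231, 353, 688]) cube([267, 59, 22]);
translate([231, 353, 937]) cube([267, 59, 22]);


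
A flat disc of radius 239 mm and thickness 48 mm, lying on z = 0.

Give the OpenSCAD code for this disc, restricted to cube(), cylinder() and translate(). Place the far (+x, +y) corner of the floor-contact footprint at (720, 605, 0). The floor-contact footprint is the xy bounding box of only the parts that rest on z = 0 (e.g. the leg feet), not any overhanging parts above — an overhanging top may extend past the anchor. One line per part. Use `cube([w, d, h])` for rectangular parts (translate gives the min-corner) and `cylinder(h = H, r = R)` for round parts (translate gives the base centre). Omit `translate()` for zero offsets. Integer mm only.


translate([481, 366, 0]) cylinder(h = 48, r = 239);


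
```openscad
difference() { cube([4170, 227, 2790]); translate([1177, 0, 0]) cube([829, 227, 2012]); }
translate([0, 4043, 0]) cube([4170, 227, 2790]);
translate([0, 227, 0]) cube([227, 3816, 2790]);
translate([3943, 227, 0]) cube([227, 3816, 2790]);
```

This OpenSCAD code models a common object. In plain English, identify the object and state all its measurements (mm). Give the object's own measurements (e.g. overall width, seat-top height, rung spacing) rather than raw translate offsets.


A single room: four walls, each 2790 mm tall and 227 mm thick, enclosing an outside footprint 4170×4270 mm (x × y), no floor or roof. The front and back walls (−y and +y sides) run the full x-width; the side walls fit between their inner faces. A door opening 829 mm wide and 2012 mm tall is cut through the front wall from the floor up, its −x edge 1177 mm from the wall's −x end.


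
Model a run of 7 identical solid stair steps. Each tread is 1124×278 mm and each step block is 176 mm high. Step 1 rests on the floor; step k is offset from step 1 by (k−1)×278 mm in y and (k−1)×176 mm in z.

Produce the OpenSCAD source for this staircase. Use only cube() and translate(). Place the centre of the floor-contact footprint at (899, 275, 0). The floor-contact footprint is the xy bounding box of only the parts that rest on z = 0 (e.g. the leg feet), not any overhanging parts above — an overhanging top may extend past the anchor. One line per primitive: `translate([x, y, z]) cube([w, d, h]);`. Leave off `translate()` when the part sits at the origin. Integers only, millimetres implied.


translate([337, 136, 0]) cube([1124, 278, 176]);
translate([337, 414, 176]) cube([1124, 278, 176]);
translate([337, 692, 352]) cube([1124, 278, 176]);
translate([337, 970, 528]) cube([1124, 278, 176]);
translate([337, 1248, 704]) cube([1124, 278, 176]);
translate([337, 1526, 880]) cube([1124, 278, 176]);
translate([337, 1804, 1056]) cube([1124, 278, 176]);


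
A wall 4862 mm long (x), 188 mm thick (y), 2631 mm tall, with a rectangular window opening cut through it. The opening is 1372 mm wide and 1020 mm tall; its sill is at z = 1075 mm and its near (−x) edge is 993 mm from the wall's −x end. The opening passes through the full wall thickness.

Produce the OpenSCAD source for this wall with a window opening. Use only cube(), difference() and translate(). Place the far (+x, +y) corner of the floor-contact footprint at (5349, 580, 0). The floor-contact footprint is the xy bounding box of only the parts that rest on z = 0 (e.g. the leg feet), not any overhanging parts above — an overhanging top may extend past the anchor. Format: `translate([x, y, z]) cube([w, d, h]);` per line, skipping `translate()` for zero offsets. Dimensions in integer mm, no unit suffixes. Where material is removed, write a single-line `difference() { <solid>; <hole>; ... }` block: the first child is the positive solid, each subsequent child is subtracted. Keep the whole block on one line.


difference() { translate([487, 392, 0]) cube([4862, 188, 2631]); translate([1480, 392, 1075]) cube([1372, 188, 1020]); }
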